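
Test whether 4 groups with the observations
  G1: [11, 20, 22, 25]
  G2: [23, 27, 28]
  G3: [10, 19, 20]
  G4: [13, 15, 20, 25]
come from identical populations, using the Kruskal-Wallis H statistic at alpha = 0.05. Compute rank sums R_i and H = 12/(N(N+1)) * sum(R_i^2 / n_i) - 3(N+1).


Step 1: Combine all N = 14 observations and assign midranks.
sorted (value, group, rank): (10,G3,1), (11,G1,2), (13,G4,3), (15,G4,4), (19,G3,5), (20,G1,7), (20,G3,7), (20,G4,7), (22,G1,9), (23,G2,10), (25,G1,11.5), (25,G4,11.5), (27,G2,13), (28,G2,14)
Step 2: Sum ranks within each group.
R_1 = 29.5 (n_1 = 4)
R_2 = 37 (n_2 = 3)
R_3 = 13 (n_3 = 3)
R_4 = 25.5 (n_4 = 4)
Step 3: H = 12/(N(N+1)) * sum(R_i^2/n_i) - 3(N+1)
     = 12/(14*15) * (29.5^2/4 + 37^2/3 + 13^2/3 + 25.5^2/4) - 3*15
     = 0.057143 * 892.792 - 45
     = 6.016667.
Step 4: Ties present; correction factor C = 1 - 30/(14^3 - 14) = 0.989011. Corrected H = 6.016667 / 0.989011 = 6.083519.
Step 5: Under H0, H ~ chi^2(3); p-value = 0.107617.
Step 6: alpha = 0.05. fail to reject H0.

H = 6.0835, df = 3, p = 0.107617, fail to reject H0.


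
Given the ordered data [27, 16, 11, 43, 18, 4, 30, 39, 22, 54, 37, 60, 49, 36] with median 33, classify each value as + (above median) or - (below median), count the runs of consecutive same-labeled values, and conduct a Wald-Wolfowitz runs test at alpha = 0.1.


Step 1: Compute median = 33; label A = above, B = below.
Labels in order: BBBABBBABAAAAA  (n_A = 7, n_B = 7)
Step 2: Count runs R = 6.
Step 3: Under H0 (random ordering), E[R] = 2*n_A*n_B/(n_A+n_B) + 1 = 2*7*7/14 + 1 = 8.0000.
        Var[R] = 2*n_A*n_B*(2*n_A*n_B - n_A - n_B) / ((n_A+n_B)^2 * (n_A+n_B-1)) = 8232/2548 = 3.2308.
        SD[R] = 1.7974.
Step 4: Continuity-corrected z = (R + 0.5 - E[R]) / SD[R] = (6 + 0.5 - 8.0000) / 1.7974 = -0.8345.
Step 5: Two-sided p-value via normal approximation = 2*(1 - Phi(|z|)) = 0.403986.
Step 6: alpha = 0.1. fail to reject H0.

R = 6, z = -0.8345, p = 0.403986, fail to reject H0.


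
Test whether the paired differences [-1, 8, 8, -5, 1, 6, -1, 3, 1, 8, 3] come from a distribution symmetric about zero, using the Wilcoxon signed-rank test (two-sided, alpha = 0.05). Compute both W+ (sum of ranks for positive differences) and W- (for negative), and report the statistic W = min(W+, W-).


Step 1: Drop any zero differences (none here) and take |d_i|.
|d| = [1, 8, 8, 5, 1, 6, 1, 3, 1, 8, 3]
Step 2: Midrank |d_i| (ties get averaged ranks).
ranks: |1|->2.5, |8|->10, |8|->10, |5|->7, |1|->2.5, |6|->8, |1|->2.5, |3|->5.5, |1|->2.5, |8|->10, |3|->5.5
Step 3: Attach original signs; sum ranks with positive sign and with negative sign.
W+ = 10 + 10 + 2.5 + 8 + 5.5 + 2.5 + 10 + 5.5 = 54
W- = 2.5 + 7 + 2.5 = 12
(Check: W+ + W- = 66 should equal n(n+1)/2 = 66.)
Step 4: Test statistic W = min(W+, W-) = 12.
Step 5: Ties in |d|, so use the tie-corrected normal approximation.
        E[W] = n(n+1)/4 = 11*12/4 = 33.
        Tie groups: |d|=1 (t=4), |d|=3 (t=2), |d|=8 (t=3); sum(t^3 - t) = 90.
        Var[W] = n(n+1)(2n+1)/24 - sum(t^3-t)/48 = 3036/24 - 90/48 = 124.625.
        z = (W - E[W]) / sqrt(Var[W]) = (12 - 33) / 11.1636 = -1.8811.
        Two-sided p = 2*Phi(z) = 0.059955.
Step 6: alpha = 0.05. fail to reject H0.

W+ = 54, W- = 12, W = min = 12, p = 0.059955, fail to reject H0.


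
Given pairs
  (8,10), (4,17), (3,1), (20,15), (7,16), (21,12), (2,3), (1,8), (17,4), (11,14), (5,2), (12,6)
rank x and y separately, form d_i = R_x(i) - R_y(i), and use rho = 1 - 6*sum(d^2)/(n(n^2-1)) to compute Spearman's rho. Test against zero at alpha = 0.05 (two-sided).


Step 1: Rank x and y separately (midranks; no ties here).
rank(x): 8->7, 4->4, 3->3, 20->11, 7->6, 21->12, 2->2, 1->1, 17->10, 11->8, 5->5, 12->9
rank(y): 10->7, 17->12, 1->1, 15->10, 16->11, 12->8, 3->3, 8->6, 4->4, 14->9, 2->2, 6->5
Step 2: d_i = R_x(i) - R_y(i); compute d_i^2.
  (7-7)^2=0, (4-12)^2=64, (3-1)^2=4, (11-10)^2=1, (6-11)^2=25, (12-8)^2=16, (2-3)^2=1, (1-6)^2=25, (10-4)^2=36, (8-9)^2=1, (5-2)^2=9, (9-5)^2=16
sum(d^2) = 198.
Step 3: rho = 1 - 6*198 / (12*(12^2 - 1)) = 1 - 1188/1716 = 0.307692.
Step 4: Under H0, t = rho * sqrt((n-2)/(1-rho^2)) = 1.0226 ~ t(10).
Step 5: Two-sided p-value from the t-distribution with 10 df = 0.330589.
Step 6: alpha = 0.05. fail to reject H0.

rho = 0.3077, p = 0.330589, fail to reject H0 at alpha = 0.05.


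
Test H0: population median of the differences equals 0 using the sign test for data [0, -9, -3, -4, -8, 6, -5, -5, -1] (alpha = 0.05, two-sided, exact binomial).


Step 1: Discard zero differences. Original n = 9; n_eff = number of nonzero differences = 8.
Nonzero differences (with sign): -9, -3, -4, -8, +6, -5, -5, -1
Step 2: Count signs: positive = 1, negative = 7.
Step 3: Under H0: P(positive) = 0.5, so the number of positives S ~ Bin(8, 0.5).
Step 4: Two-sided exact p-value = sum of Bin(8,0.5) probabilities at or below the observed probability = 0.070312.
Step 5: alpha = 0.05. fail to reject H0.

n_eff = 8, pos = 1, neg = 7, p = 0.070312, fail to reject H0.


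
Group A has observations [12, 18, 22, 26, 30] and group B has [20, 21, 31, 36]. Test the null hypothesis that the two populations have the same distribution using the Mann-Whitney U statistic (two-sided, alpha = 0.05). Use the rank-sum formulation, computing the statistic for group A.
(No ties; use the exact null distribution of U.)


Step 1: Combine and sort all 9 observations; assign midranks.
sorted (value, group): (12,X), (18,X), (20,Y), (21,Y), (22,X), (26,X), (30,X), (31,Y), (36,Y)
ranks: 12->1, 18->2, 20->3, 21->4, 22->5, 26->6, 30->7, 31->8, 36->9
Step 2: Rank sum for X: R1 = 1 + 2 + 5 + 6 + 7 = 21.
Step 3: U_X = R1 - n1(n1+1)/2 = 21 - 5*6/2 = 21 - 15 = 6.
       U_Y = n1*n2 - U_X = 20 - 6 = 14.
Step 4: No ties, so the exact null distribution of U (based on enumerating the C(9,5) = 126 equally likely rank assignments) gives the two-sided p-value.
Step 5: p-value = 0.412698; compare to alpha = 0.05. fail to reject H0.

U_X = 6, p = 0.412698, fail to reject H0 at alpha = 0.05.


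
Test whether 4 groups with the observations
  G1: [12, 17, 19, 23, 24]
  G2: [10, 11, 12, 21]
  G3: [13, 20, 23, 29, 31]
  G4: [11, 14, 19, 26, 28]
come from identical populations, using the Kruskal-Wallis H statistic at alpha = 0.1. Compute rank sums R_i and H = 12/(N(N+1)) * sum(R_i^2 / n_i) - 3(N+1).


Step 1: Combine all N = 19 observations and assign midranks.
sorted (value, group, rank): (10,G2,1), (11,G2,2.5), (11,G4,2.5), (12,G1,4.5), (12,G2,4.5), (13,G3,6), (14,G4,7), (17,G1,8), (19,G1,9.5), (19,G4,9.5), (20,G3,11), (21,G2,12), (23,G1,13.5), (23,G3,13.5), (24,G1,15), (26,G4,16), (28,G4,17), (29,G3,18), (31,G3,19)
Step 2: Sum ranks within each group.
R_1 = 50.5 (n_1 = 5)
R_2 = 20 (n_2 = 4)
R_3 = 67.5 (n_3 = 5)
R_4 = 52 (n_4 = 5)
Step 3: H = 12/(N(N+1)) * sum(R_i^2/n_i) - 3(N+1)
     = 12/(19*20) * (50.5^2/5 + 20^2/4 + 67.5^2/5 + 52^2/5) - 3*20
     = 0.031579 * 2062.1 - 60
     = 5.118947.
Step 4: Ties present; correction factor C = 1 - 24/(19^3 - 19) = 0.996491. Corrected H = 5.118947 / 0.996491 = 5.136972.
Step 5: Under H0, H ~ chi^2(3); p-value = 0.162038.
Step 6: alpha = 0.1. fail to reject H0.

H = 5.1370, df = 3, p = 0.162038, fail to reject H0.


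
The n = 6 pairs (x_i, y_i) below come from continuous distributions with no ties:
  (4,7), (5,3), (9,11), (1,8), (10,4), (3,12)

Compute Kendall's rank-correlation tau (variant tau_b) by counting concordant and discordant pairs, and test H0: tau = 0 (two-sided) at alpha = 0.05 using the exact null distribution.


Step 1: Enumerate the 15 unordered pairs (i,j) with i<j and classify each by sign(x_j-x_i) * sign(y_j-y_i).
  (1,2):dx=+1,dy=-4->D; (1,3):dx=+5,dy=+4->C; (1,4):dx=-3,dy=+1->D; (1,5):dx=+6,dy=-3->D
  (1,6):dx=-1,dy=+5->D; (2,3):dx=+4,dy=+8->C; (2,4):dx=-4,dy=+5->D; (2,5):dx=+5,dy=+1->C
  (2,6):dx=-2,dy=+9->D; (3,4):dx=-8,dy=-3->C; (3,5):dx=+1,dy=-7->D; (3,6):dx=-6,dy=+1->D
  (4,5):dx=+9,dy=-4->D; (4,6):dx=+2,dy=+4->C; (5,6):dx=-7,dy=+8->D
Step 2: C = 5, D = 10, total pairs = 15.
Step 3: tau = (C - D)/(n(n-1)/2) = (5 - 10)/15 = -0.333333.
Step 4: Exact two-sided p-value (enumerate n! = 720 permutations of y under H0): p = 0.469444.
Step 5: alpha = 0.05. fail to reject H0.

tau_b = -0.3333 (C=5, D=10), p = 0.469444, fail to reject H0.


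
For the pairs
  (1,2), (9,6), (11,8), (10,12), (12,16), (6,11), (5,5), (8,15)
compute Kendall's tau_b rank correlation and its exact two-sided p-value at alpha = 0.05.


Step 1: Enumerate the 28 unordered pairs (i,j) with i<j and classify each by sign(x_j-x_i) * sign(y_j-y_i).
  (1,2):dx=+8,dy=+4->C; (1,3):dx=+10,dy=+6->C; (1,4):dx=+9,dy=+10->C; (1,5):dx=+11,dy=+14->C
  (1,6):dx=+5,dy=+9->C; (1,7):dx=+4,dy=+3->C; (1,8):dx=+7,dy=+13->C; (2,3):dx=+2,dy=+2->C
  (2,4):dx=+1,dy=+6->C; (2,5):dx=+3,dy=+10->C; (2,6):dx=-3,dy=+5->D; (2,7):dx=-4,dy=-1->C
  (2,8):dx=-1,dy=+9->D; (3,4):dx=-1,dy=+4->D; (3,5):dx=+1,dy=+8->C; (3,6):dx=-5,dy=+3->D
  (3,7):dx=-6,dy=-3->C; (3,8):dx=-3,dy=+7->D; (4,5):dx=+2,dy=+4->C; (4,6):dx=-4,dy=-1->C
  (4,7):dx=-5,dy=-7->C; (4,8):dx=-2,dy=+3->D; (5,6):dx=-6,dy=-5->C; (5,7):dx=-7,dy=-11->C
  (5,8):dx=-4,dy=-1->C; (6,7):dx=-1,dy=-6->C; (6,8):dx=+2,dy=+4->C; (7,8):dx=+3,dy=+10->C
Step 2: C = 22, D = 6, total pairs = 28.
Step 3: tau = (C - D)/(n(n-1)/2) = (22 - 6)/28 = 0.571429.
Step 4: Exact two-sided p-value (enumerate n! = 40320 permutations of y under H0): p = 0.061012.
Step 5: alpha = 0.05. fail to reject H0.

tau_b = 0.5714 (C=22, D=6), p = 0.061012, fail to reject H0.


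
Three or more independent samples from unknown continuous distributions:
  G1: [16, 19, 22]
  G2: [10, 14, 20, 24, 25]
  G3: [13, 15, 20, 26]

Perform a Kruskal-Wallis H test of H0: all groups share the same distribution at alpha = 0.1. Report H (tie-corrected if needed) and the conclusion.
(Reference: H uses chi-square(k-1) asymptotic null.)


Step 1: Combine all N = 12 observations and assign midranks.
sorted (value, group, rank): (10,G2,1), (13,G3,2), (14,G2,3), (15,G3,4), (16,G1,5), (19,G1,6), (20,G2,7.5), (20,G3,7.5), (22,G1,9), (24,G2,10), (25,G2,11), (26,G3,12)
Step 2: Sum ranks within each group.
R_1 = 20 (n_1 = 3)
R_2 = 32.5 (n_2 = 5)
R_3 = 25.5 (n_3 = 4)
Step 3: H = 12/(N(N+1)) * sum(R_i^2/n_i) - 3(N+1)
     = 12/(12*13) * (20^2/3 + 32.5^2/5 + 25.5^2/4) - 3*13
     = 0.076923 * 507.146 - 39
     = 0.011218.
Step 4: Ties present; correction factor C = 1 - 6/(12^3 - 12) = 0.996503. Corrected H = 0.011218 / 0.996503 = 0.011257.
Step 5: Under H0, H ~ chi^2(2); p-value = 0.994387.
Step 6: alpha = 0.1. fail to reject H0.

H = 0.0113, df = 2, p = 0.994387, fail to reject H0.


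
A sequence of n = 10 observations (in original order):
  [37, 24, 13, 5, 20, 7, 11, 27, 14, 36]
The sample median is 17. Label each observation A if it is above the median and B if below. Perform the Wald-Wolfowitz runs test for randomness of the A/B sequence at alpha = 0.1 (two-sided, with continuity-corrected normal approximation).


Step 1: Compute median = 17; label A = above, B = below.
Labels in order: AABBABBABA  (n_A = 5, n_B = 5)
Step 2: Count runs R = 7.
Step 3: Under H0 (random ordering), E[R] = 2*n_A*n_B/(n_A+n_B) + 1 = 2*5*5/10 + 1 = 6.0000.
        Var[R] = 2*n_A*n_B*(2*n_A*n_B - n_A - n_B) / ((n_A+n_B)^2 * (n_A+n_B-1)) = 2000/900 = 2.2222.
        SD[R] = 1.4907.
Step 4: Continuity-corrected z = (R - 0.5 - E[R]) / SD[R] = (7 - 0.5 - 6.0000) / 1.4907 = 0.3354.
Step 5: Two-sided p-value via normal approximation = 2*(1 - Phi(|z|)) = 0.737316.
Step 6: alpha = 0.1. fail to reject H0.

R = 7, z = 0.3354, p = 0.737316, fail to reject H0.


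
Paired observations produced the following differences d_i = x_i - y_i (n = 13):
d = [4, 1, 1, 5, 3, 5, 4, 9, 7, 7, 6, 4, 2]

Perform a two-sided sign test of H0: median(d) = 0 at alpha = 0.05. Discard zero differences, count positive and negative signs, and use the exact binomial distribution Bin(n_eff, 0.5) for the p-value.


Step 1: Discard zero differences. Original n = 13; n_eff = number of nonzero differences = 13.
Nonzero differences (with sign): +4, +1, +1, +5, +3, +5, +4, +9, +7, +7, +6, +4, +2
Step 2: Count signs: positive = 13, negative = 0.
Step 3: Under H0: P(positive) = 0.5, so the number of positives S ~ Bin(13, 0.5).
Step 4: Two-sided exact p-value = sum of Bin(13,0.5) probabilities at or below the observed probability = 0.000244.
Step 5: alpha = 0.05. reject H0.

n_eff = 13, pos = 13, neg = 0, p = 0.000244, reject H0.


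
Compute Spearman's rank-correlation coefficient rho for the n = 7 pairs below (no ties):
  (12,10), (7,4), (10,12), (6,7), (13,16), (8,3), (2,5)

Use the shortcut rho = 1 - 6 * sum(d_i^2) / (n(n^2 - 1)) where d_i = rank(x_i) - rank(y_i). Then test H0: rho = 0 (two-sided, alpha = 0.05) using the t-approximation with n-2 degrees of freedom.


Step 1: Rank x and y separately (midranks; no ties here).
rank(x): 12->6, 7->3, 10->5, 6->2, 13->7, 8->4, 2->1
rank(y): 10->5, 4->2, 12->6, 7->4, 16->7, 3->1, 5->3
Step 2: d_i = R_x(i) - R_y(i); compute d_i^2.
  (6-5)^2=1, (3-2)^2=1, (5-6)^2=1, (2-4)^2=4, (7-7)^2=0, (4-1)^2=9, (1-3)^2=4
sum(d^2) = 20.
Step 3: rho = 1 - 6*20 / (7*(7^2 - 1)) = 1 - 120/336 = 0.642857.
Step 4: Under H0, t = rho * sqrt((n-2)/(1-rho^2)) = 1.8766 ~ t(5).
Step 5: Two-sided p-value from the t-distribution with 5 df = 0.119392.
Step 6: alpha = 0.05. fail to reject H0.

rho = 0.6429, p = 0.119392, fail to reject H0 at alpha = 0.05.


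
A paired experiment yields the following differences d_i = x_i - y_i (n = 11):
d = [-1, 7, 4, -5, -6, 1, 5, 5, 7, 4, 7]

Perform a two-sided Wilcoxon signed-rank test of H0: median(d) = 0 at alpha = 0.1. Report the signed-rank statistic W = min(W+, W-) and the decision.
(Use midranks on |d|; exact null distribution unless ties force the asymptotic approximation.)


Step 1: Drop any zero differences (none here) and take |d_i|.
|d| = [1, 7, 4, 5, 6, 1, 5, 5, 7, 4, 7]
Step 2: Midrank |d_i| (ties get averaged ranks).
ranks: |1|->1.5, |7|->10, |4|->3.5, |5|->6, |6|->8, |1|->1.5, |5|->6, |5|->6, |7|->10, |4|->3.5, |7|->10
Step 3: Attach original signs; sum ranks with positive sign and with negative sign.
W+ = 10 + 3.5 + 1.5 + 6 + 6 + 10 + 3.5 + 10 = 50.5
W- = 1.5 + 6 + 8 = 15.5
(Check: W+ + W- = 66 should equal n(n+1)/2 = 66.)
Step 4: Test statistic W = min(W+, W-) = 15.5.
Step 5: Ties in |d|, so use the tie-corrected normal approximation.
        E[W] = n(n+1)/4 = 11*12/4 = 33.
        Tie groups: |d|=1 (t=2), |d|=4 (t=2), |d|=5 (t=3), |d|=7 (t=3); sum(t^3 - t) = 60.
        Var[W] = n(n+1)(2n+1)/24 - sum(t^3-t)/48 = 3036/24 - 60/48 = 125.25.
        z = (W - E[W]) / sqrt(Var[W]) = (15.5 - 33) / 11.1915 = -1.5637.
        Two-sided p = 2*Phi(z) = 0.117892.
Step 6: alpha = 0.1. fail to reject H0.

W+ = 50.5, W- = 15.5, W = min = 15.5, p = 0.117892, fail to reject H0.


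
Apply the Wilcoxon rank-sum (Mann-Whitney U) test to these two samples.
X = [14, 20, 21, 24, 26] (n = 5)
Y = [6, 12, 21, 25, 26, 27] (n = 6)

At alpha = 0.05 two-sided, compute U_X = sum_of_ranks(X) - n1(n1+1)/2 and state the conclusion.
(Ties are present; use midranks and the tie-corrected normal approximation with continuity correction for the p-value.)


Step 1: Combine and sort all 11 observations; assign midranks.
sorted (value, group): (6,Y), (12,Y), (14,X), (20,X), (21,X), (21,Y), (24,X), (25,Y), (26,X), (26,Y), (27,Y)
ranks: 6->1, 12->2, 14->3, 20->4, 21->5.5, 21->5.5, 24->7, 25->8, 26->9.5, 26->9.5, 27->11
Step 2: Rank sum for X: R1 = 3 + 4 + 5.5 + 7 + 9.5 = 29.
Step 3: U_X = R1 - n1(n1+1)/2 = 29 - 5*6/2 = 29 - 15 = 14.
       U_Y = n1*n2 - U_X = 30 - 14 = 16.
Step 4: Ties are present, so use the tie-corrected normal approximation (with continuity correction) for the p-value.
Step 5: p-value = 0.926933; compare to alpha = 0.05. fail to reject H0.

U_X = 14, p = 0.926933, fail to reject H0 at alpha = 0.05.


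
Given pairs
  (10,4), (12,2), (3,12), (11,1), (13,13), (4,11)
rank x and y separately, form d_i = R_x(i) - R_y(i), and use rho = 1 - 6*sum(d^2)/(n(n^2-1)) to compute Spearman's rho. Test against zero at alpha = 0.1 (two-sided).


Step 1: Rank x and y separately (midranks; no ties here).
rank(x): 10->3, 12->5, 3->1, 11->4, 13->6, 4->2
rank(y): 4->3, 2->2, 12->5, 1->1, 13->6, 11->4
Step 2: d_i = R_x(i) - R_y(i); compute d_i^2.
  (3-3)^2=0, (5-2)^2=9, (1-5)^2=16, (4-1)^2=9, (6-6)^2=0, (2-4)^2=4
sum(d^2) = 38.
Step 3: rho = 1 - 6*38 / (6*(6^2 - 1)) = 1 - 228/210 = -0.085714.
Step 4: Under H0, t = rho * sqrt((n-2)/(1-rho^2)) = -0.1721 ~ t(4).
Step 5: Two-sided p-value from the t-distribution with 4 df = 0.871743.
Step 6: alpha = 0.1. fail to reject H0.

rho = -0.0857, p = 0.871743, fail to reject H0 at alpha = 0.1.


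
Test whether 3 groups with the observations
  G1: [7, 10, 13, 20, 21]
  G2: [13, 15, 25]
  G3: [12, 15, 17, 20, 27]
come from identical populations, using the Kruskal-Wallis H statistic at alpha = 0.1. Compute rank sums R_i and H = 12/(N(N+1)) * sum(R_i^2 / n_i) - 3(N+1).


Step 1: Combine all N = 13 observations and assign midranks.
sorted (value, group, rank): (7,G1,1), (10,G1,2), (12,G3,3), (13,G1,4.5), (13,G2,4.5), (15,G2,6.5), (15,G3,6.5), (17,G3,8), (20,G1,9.5), (20,G3,9.5), (21,G1,11), (25,G2,12), (27,G3,13)
Step 2: Sum ranks within each group.
R_1 = 28 (n_1 = 5)
R_2 = 23 (n_2 = 3)
R_3 = 40 (n_3 = 5)
Step 3: H = 12/(N(N+1)) * sum(R_i^2/n_i) - 3(N+1)
     = 12/(13*14) * (28^2/5 + 23^2/3 + 40^2/5) - 3*14
     = 0.065934 * 653.133 - 42
     = 1.063736.
Step 4: Ties present; correction factor C = 1 - 18/(13^3 - 13) = 0.991758. Corrected H = 1.063736 / 0.991758 = 1.072576.
Step 5: Under H0, H ~ chi^2(2); p-value = 0.584915.
Step 6: alpha = 0.1. fail to reject H0.

H = 1.0726, df = 2, p = 0.584915, fail to reject H0.


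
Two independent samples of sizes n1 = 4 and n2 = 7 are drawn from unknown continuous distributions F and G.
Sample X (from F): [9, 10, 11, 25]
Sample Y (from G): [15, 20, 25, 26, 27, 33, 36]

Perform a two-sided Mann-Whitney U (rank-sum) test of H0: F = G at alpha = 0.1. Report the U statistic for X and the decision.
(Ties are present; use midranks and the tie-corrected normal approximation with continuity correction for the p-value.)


Step 1: Combine and sort all 11 observations; assign midranks.
sorted (value, group): (9,X), (10,X), (11,X), (15,Y), (20,Y), (25,X), (25,Y), (26,Y), (27,Y), (33,Y), (36,Y)
ranks: 9->1, 10->2, 11->3, 15->4, 20->5, 25->6.5, 25->6.5, 26->8, 27->9, 33->10, 36->11
Step 2: Rank sum for X: R1 = 1 + 2 + 3 + 6.5 = 12.5.
Step 3: U_X = R1 - n1(n1+1)/2 = 12.5 - 4*5/2 = 12.5 - 10 = 2.5.
       U_Y = n1*n2 - U_X = 28 - 2.5 = 25.5.
Step 4: Ties are present, so use the tie-corrected normal approximation (with continuity correction) for the p-value.
Step 5: p-value = 0.037202; compare to alpha = 0.1. reject H0.

U_X = 2.5, p = 0.037202, reject H0 at alpha = 0.1.


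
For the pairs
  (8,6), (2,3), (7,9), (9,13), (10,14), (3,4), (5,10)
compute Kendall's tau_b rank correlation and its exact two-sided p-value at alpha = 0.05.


Step 1: Enumerate the 21 unordered pairs (i,j) with i<j and classify each by sign(x_j-x_i) * sign(y_j-y_i).
  (1,2):dx=-6,dy=-3->C; (1,3):dx=-1,dy=+3->D; (1,4):dx=+1,dy=+7->C; (1,5):dx=+2,dy=+8->C
  (1,6):dx=-5,dy=-2->C; (1,7):dx=-3,dy=+4->D; (2,3):dx=+5,dy=+6->C; (2,4):dx=+7,dy=+10->C
  (2,5):dx=+8,dy=+11->C; (2,6):dx=+1,dy=+1->C; (2,7):dx=+3,dy=+7->C; (3,4):dx=+2,dy=+4->C
  (3,5):dx=+3,dy=+5->C; (3,6):dx=-4,dy=-5->C; (3,7):dx=-2,dy=+1->D; (4,5):dx=+1,dy=+1->C
  (4,6):dx=-6,dy=-9->C; (4,7):dx=-4,dy=-3->C; (5,6):dx=-7,dy=-10->C; (5,7):dx=-5,dy=-4->C
  (6,7):dx=+2,dy=+6->C
Step 2: C = 18, D = 3, total pairs = 21.
Step 3: tau = (C - D)/(n(n-1)/2) = (18 - 3)/21 = 0.714286.
Step 4: Exact two-sided p-value (enumerate n! = 5040 permutations of y under H0): p = 0.030159.
Step 5: alpha = 0.05. reject H0.

tau_b = 0.7143 (C=18, D=3), p = 0.030159, reject H0.


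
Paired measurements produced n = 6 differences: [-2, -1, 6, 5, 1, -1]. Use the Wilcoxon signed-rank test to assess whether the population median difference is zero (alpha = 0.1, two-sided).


Step 1: Drop any zero differences (none here) and take |d_i|.
|d| = [2, 1, 6, 5, 1, 1]
Step 2: Midrank |d_i| (ties get averaged ranks).
ranks: |2|->4, |1|->2, |6|->6, |5|->5, |1|->2, |1|->2
Step 3: Attach original signs; sum ranks with positive sign and with negative sign.
W+ = 6 + 5 + 2 = 13
W- = 4 + 2 + 2 = 8
(Check: W+ + W- = 21 should equal n(n+1)/2 = 21.)
Step 4: Test statistic W = min(W+, W-) = 8.
Step 5: Ties in |d|, so use the tie-corrected normal approximation.
        E[W] = n(n+1)/4 = 6*7/4 = 10.5.
        Tie groups: |d|=1 (t=3); sum(t^3 - t) = 24.
        Var[W] = n(n+1)(2n+1)/24 - sum(t^3-t)/48 = 546/24 - 24/48 = 22.25.
        z = (W - E[W]) / sqrt(Var[W]) = (8 - 10.5) / 4.7170 = -0.5300.
        Two-sided p = 2*Phi(z) = 0.596113.
Step 6: alpha = 0.1. fail to reject H0.

W+ = 13, W- = 8, W = min = 8, p = 0.596113, fail to reject H0.


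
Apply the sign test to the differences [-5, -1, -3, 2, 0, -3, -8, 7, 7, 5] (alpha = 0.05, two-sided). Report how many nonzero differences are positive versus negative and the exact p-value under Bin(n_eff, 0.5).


Step 1: Discard zero differences. Original n = 10; n_eff = number of nonzero differences = 9.
Nonzero differences (with sign): -5, -1, -3, +2, -3, -8, +7, +7, +5
Step 2: Count signs: positive = 4, negative = 5.
Step 3: Under H0: P(positive) = 0.5, so the number of positives S ~ Bin(9, 0.5).
Step 4: Two-sided exact p-value = sum of Bin(9,0.5) probabilities at or below the observed probability = 1.000000.
Step 5: alpha = 0.05. fail to reject H0.

n_eff = 9, pos = 4, neg = 5, p = 1.000000, fail to reject H0.


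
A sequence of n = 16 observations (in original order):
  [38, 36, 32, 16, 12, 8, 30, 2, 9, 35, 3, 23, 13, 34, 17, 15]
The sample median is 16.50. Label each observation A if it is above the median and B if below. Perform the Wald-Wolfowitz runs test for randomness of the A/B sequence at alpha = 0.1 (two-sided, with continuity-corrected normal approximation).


Step 1: Compute median = 16.50; label A = above, B = below.
Labels in order: AAABBBABBABABAAB  (n_A = 8, n_B = 8)
Step 2: Count runs R = 10.
Step 3: Under H0 (random ordering), E[R] = 2*n_A*n_B/(n_A+n_B) + 1 = 2*8*8/16 + 1 = 9.0000.
        Var[R] = 2*n_A*n_B*(2*n_A*n_B - n_A - n_B) / ((n_A+n_B)^2 * (n_A+n_B-1)) = 14336/3840 = 3.7333.
        SD[R] = 1.9322.
Step 4: Continuity-corrected z = (R - 0.5 - E[R]) / SD[R] = (10 - 0.5 - 9.0000) / 1.9322 = 0.2588.
Step 5: Two-sided p-value via normal approximation = 2*(1 - Phi(|z|)) = 0.795809.
Step 6: alpha = 0.1. fail to reject H0.

R = 10, z = 0.2588, p = 0.795809, fail to reject H0.


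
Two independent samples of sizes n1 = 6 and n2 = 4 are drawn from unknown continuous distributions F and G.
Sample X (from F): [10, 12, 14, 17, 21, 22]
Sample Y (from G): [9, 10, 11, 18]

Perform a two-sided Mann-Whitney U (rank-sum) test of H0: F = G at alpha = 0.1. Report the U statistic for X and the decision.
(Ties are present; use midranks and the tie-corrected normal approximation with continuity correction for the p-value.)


Step 1: Combine and sort all 10 observations; assign midranks.
sorted (value, group): (9,Y), (10,X), (10,Y), (11,Y), (12,X), (14,X), (17,X), (18,Y), (21,X), (22,X)
ranks: 9->1, 10->2.5, 10->2.5, 11->4, 12->5, 14->6, 17->7, 18->8, 21->9, 22->10
Step 2: Rank sum for X: R1 = 2.5 + 5 + 6 + 7 + 9 + 10 = 39.5.
Step 3: U_X = R1 - n1(n1+1)/2 = 39.5 - 6*7/2 = 39.5 - 21 = 18.5.
       U_Y = n1*n2 - U_X = 24 - 18.5 = 5.5.
Step 4: Ties are present, so use the tie-corrected normal approximation (with continuity correction) for the p-value.
Step 5: p-value = 0.199458; compare to alpha = 0.1. fail to reject H0.

U_X = 18.5, p = 0.199458, fail to reject H0 at alpha = 0.1.


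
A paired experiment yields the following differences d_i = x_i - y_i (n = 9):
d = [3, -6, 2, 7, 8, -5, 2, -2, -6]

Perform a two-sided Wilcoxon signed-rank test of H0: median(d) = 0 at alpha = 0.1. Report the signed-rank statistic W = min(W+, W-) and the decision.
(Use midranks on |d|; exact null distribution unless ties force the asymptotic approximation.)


Step 1: Drop any zero differences (none here) and take |d_i|.
|d| = [3, 6, 2, 7, 8, 5, 2, 2, 6]
Step 2: Midrank |d_i| (ties get averaged ranks).
ranks: |3|->4, |6|->6.5, |2|->2, |7|->8, |8|->9, |5|->5, |2|->2, |2|->2, |6|->6.5
Step 3: Attach original signs; sum ranks with positive sign and with negative sign.
W+ = 4 + 2 + 8 + 9 + 2 = 25
W- = 6.5 + 5 + 2 + 6.5 = 20
(Check: W+ + W- = 45 should equal n(n+1)/2 = 45.)
Step 4: Test statistic W = min(W+, W-) = 20.
Step 5: Ties in |d|, so use the tie-corrected normal approximation.
        E[W] = n(n+1)/4 = 9*10/4 = 22.5.
        Tie groups: |d|=2 (t=3), |d|=6 (t=2); sum(t^3 - t) = 30.
        Var[W] = n(n+1)(2n+1)/24 - sum(t^3-t)/48 = 1710/24 - 30/48 = 70.625.
        z = (W - E[W]) / sqrt(Var[W]) = (20 - 22.5) / 8.4039 = -0.2975.
        Two-sided p = 2*Phi(z) = 0.766099.
Step 6: alpha = 0.1. fail to reject H0.

W+ = 25, W- = 20, W = min = 20, p = 0.766099, fail to reject H0.


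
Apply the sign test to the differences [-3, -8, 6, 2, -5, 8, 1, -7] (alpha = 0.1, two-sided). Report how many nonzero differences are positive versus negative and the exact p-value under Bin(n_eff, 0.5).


Step 1: Discard zero differences. Original n = 8; n_eff = number of nonzero differences = 8.
Nonzero differences (with sign): -3, -8, +6, +2, -5, +8, +1, -7
Step 2: Count signs: positive = 4, negative = 4.
Step 3: Under H0: P(positive) = 0.5, so the number of positives S ~ Bin(8, 0.5).
Step 4: Two-sided exact p-value = sum of Bin(8,0.5) probabilities at or below the observed probability = 1.000000.
Step 5: alpha = 0.1. fail to reject H0.

n_eff = 8, pos = 4, neg = 4, p = 1.000000, fail to reject H0.


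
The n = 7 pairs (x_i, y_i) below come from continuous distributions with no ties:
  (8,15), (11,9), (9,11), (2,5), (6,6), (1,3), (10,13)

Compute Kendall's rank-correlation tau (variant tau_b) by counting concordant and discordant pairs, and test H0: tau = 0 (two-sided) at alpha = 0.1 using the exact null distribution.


Step 1: Enumerate the 21 unordered pairs (i,j) with i<j and classify each by sign(x_j-x_i) * sign(y_j-y_i).
  (1,2):dx=+3,dy=-6->D; (1,3):dx=+1,dy=-4->D; (1,4):dx=-6,dy=-10->C; (1,5):dx=-2,dy=-9->C
  (1,6):dx=-7,dy=-12->C; (1,7):dx=+2,dy=-2->D; (2,3):dx=-2,dy=+2->D; (2,4):dx=-9,dy=-4->C
  (2,5):dx=-5,dy=-3->C; (2,6):dx=-10,dy=-6->C; (2,7):dx=-1,dy=+4->D; (3,4):dx=-7,dy=-6->C
  (3,5):dx=-3,dy=-5->C; (3,6):dx=-8,dy=-8->C; (3,7):dx=+1,dy=+2->C; (4,5):dx=+4,dy=+1->C
  (4,6):dx=-1,dy=-2->C; (4,7):dx=+8,dy=+8->C; (5,6):dx=-5,dy=-3->C; (5,7):dx=+4,dy=+7->C
  (6,7):dx=+9,dy=+10->C
Step 2: C = 16, D = 5, total pairs = 21.
Step 3: tau = (C - D)/(n(n-1)/2) = (16 - 5)/21 = 0.523810.
Step 4: Exact two-sided p-value (enumerate n! = 5040 permutations of y under H0): p = 0.136111.
Step 5: alpha = 0.1. fail to reject H0.

tau_b = 0.5238 (C=16, D=5), p = 0.136111, fail to reject H0.


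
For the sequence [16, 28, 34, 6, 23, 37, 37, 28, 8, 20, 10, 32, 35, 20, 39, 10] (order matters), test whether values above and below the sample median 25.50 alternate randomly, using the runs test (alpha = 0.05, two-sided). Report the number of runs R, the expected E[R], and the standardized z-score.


Step 1: Compute median = 25.50; label A = above, B = below.
Labels in order: BAABBAAABBBAABAB  (n_A = 8, n_B = 8)
Step 2: Count runs R = 9.
Step 3: Under H0 (random ordering), E[R] = 2*n_A*n_B/(n_A+n_B) + 1 = 2*8*8/16 + 1 = 9.0000.
        Var[R] = 2*n_A*n_B*(2*n_A*n_B - n_A - n_B) / ((n_A+n_B)^2 * (n_A+n_B-1)) = 14336/3840 = 3.7333.
        SD[R] = 1.9322.
Step 4: R = E[R], so z = 0 with no continuity correction.
Step 5: Two-sided p-value via normal approximation = 2*(1 - Phi(|z|)) = 1.000000.
Step 6: alpha = 0.05. fail to reject H0.

R = 9, z = 0.0000, p = 1.000000, fail to reject H0.


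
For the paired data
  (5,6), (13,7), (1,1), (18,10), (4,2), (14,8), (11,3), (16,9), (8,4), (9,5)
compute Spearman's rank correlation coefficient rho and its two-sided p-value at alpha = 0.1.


Step 1: Rank x and y separately (midranks; no ties here).
rank(x): 5->3, 13->7, 1->1, 18->10, 4->2, 14->8, 11->6, 16->9, 8->4, 9->5
rank(y): 6->6, 7->7, 1->1, 10->10, 2->2, 8->8, 3->3, 9->9, 4->4, 5->5
Step 2: d_i = R_x(i) - R_y(i); compute d_i^2.
  (3-6)^2=9, (7-7)^2=0, (1-1)^2=0, (10-10)^2=0, (2-2)^2=0, (8-8)^2=0, (6-3)^2=9, (9-9)^2=0, (4-4)^2=0, (5-5)^2=0
sum(d^2) = 18.
Step 3: rho = 1 - 6*18 / (10*(10^2 - 1)) = 1 - 108/990 = 0.890909.
Step 4: Under H0, t = rho * sqrt((n-2)/(1-rho^2)) = 5.5482 ~ t(8).
Step 5: Two-sided p-value from the t-distribution with 8 df = 0.000542.
Step 6: alpha = 0.1. reject H0.

rho = 0.8909, p = 0.000542, reject H0 at alpha = 0.1.


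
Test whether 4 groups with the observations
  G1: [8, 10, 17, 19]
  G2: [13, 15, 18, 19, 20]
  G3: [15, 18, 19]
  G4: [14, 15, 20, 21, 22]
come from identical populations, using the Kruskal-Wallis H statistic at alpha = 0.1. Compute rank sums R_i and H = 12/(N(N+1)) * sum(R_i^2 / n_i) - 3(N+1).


Step 1: Combine all N = 17 observations and assign midranks.
sorted (value, group, rank): (8,G1,1), (10,G1,2), (13,G2,3), (14,G4,4), (15,G2,6), (15,G3,6), (15,G4,6), (17,G1,8), (18,G2,9.5), (18,G3,9.5), (19,G1,12), (19,G2,12), (19,G3,12), (20,G2,14.5), (20,G4,14.5), (21,G4,16), (22,G4,17)
Step 2: Sum ranks within each group.
R_1 = 23 (n_1 = 4)
R_2 = 45 (n_2 = 5)
R_3 = 27.5 (n_3 = 3)
R_4 = 57.5 (n_4 = 5)
Step 3: H = 12/(N(N+1)) * sum(R_i^2/n_i) - 3(N+1)
     = 12/(17*18) * (23^2/4 + 45^2/5 + 27.5^2/3 + 57.5^2/5) - 3*18
     = 0.039216 * 1450.58 - 54
     = 2.885621.
Step 4: Ties present; correction factor C = 1 - 60/(17^3 - 17) = 0.987745. Corrected H = 2.885621 / 0.987745 = 2.921423.
Step 5: Under H0, H ~ chi^2(3); p-value = 0.403900.
Step 6: alpha = 0.1. fail to reject H0.

H = 2.9214, df = 3, p = 0.403900, fail to reject H0.


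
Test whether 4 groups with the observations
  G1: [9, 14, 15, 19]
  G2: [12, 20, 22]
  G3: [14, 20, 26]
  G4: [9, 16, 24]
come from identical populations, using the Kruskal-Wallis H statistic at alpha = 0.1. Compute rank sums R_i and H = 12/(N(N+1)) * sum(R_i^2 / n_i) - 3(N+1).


Step 1: Combine all N = 13 observations and assign midranks.
sorted (value, group, rank): (9,G1,1.5), (9,G4,1.5), (12,G2,3), (14,G1,4.5), (14,G3,4.5), (15,G1,6), (16,G4,7), (19,G1,8), (20,G2,9.5), (20,G3,9.5), (22,G2,11), (24,G4,12), (26,G3,13)
Step 2: Sum ranks within each group.
R_1 = 20 (n_1 = 4)
R_2 = 23.5 (n_2 = 3)
R_3 = 27 (n_3 = 3)
R_4 = 20.5 (n_4 = 3)
Step 3: H = 12/(N(N+1)) * sum(R_i^2/n_i) - 3(N+1)
     = 12/(13*14) * (20^2/4 + 23.5^2/3 + 27^2/3 + 20.5^2/3) - 3*14
     = 0.065934 * 667.167 - 42
     = 1.989011.
Step 4: Ties present; correction factor C = 1 - 18/(13^3 - 13) = 0.991758. Corrected H = 1.989011 / 0.991758 = 2.005540.
Step 5: Under H0, H ~ chi^2(3); p-value = 0.571258.
Step 6: alpha = 0.1. fail to reject H0.

H = 2.0055, df = 3, p = 0.571258, fail to reject H0.


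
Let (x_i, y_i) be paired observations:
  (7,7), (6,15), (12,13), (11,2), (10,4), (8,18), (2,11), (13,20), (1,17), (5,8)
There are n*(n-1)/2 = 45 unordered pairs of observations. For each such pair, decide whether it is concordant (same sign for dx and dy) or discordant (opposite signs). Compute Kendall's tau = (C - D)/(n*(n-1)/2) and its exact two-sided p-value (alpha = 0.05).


Step 1: Enumerate the 45 unordered pairs (i,j) with i<j and classify each by sign(x_j-x_i) * sign(y_j-y_i).
  (1,2):dx=-1,dy=+8->D; (1,3):dx=+5,dy=+6->C; (1,4):dx=+4,dy=-5->D; (1,5):dx=+3,dy=-3->D
  (1,6):dx=+1,dy=+11->C; (1,7):dx=-5,dy=+4->D; (1,8):dx=+6,dy=+13->C; (1,9):dx=-6,dy=+10->D
  (1,10):dx=-2,dy=+1->D; (2,3):dx=+6,dy=-2->D; (2,4):dx=+5,dy=-13->D; (2,5):dx=+4,dy=-11->D
  (2,6):dx=+2,dy=+3->C; (2,7):dx=-4,dy=-4->C; (2,8):dx=+7,dy=+5->C; (2,9):dx=-5,dy=+2->D
  (2,10):dx=-1,dy=-7->C; (3,4):dx=-1,dy=-11->C; (3,5):dx=-2,dy=-9->C; (3,6):dx=-4,dy=+5->D
  (3,7):dx=-10,dy=-2->C; (3,8):dx=+1,dy=+7->C; (3,9):dx=-11,dy=+4->D; (3,10):dx=-7,dy=-5->C
  (4,5):dx=-1,dy=+2->D; (4,6):dx=-3,dy=+16->D; (4,7):dx=-9,dy=+9->D; (4,8):dx=+2,dy=+18->C
  (4,9):dx=-10,dy=+15->D; (4,10):dx=-6,dy=+6->D; (5,6):dx=-2,dy=+14->D; (5,7):dx=-8,dy=+7->D
  (5,8):dx=+3,dy=+16->C; (5,9):dx=-9,dy=+13->D; (5,10):dx=-5,dy=+4->D; (6,7):dx=-6,dy=-7->C
  (6,8):dx=+5,dy=+2->C; (6,9):dx=-7,dy=-1->C; (6,10):dx=-3,dy=-10->C; (7,8):dx=+11,dy=+9->C
  (7,9):dx=-1,dy=+6->D; (7,10):dx=+3,dy=-3->D; (8,9):dx=-12,dy=-3->C; (8,10):dx=-8,dy=-12->C
  (9,10):dx=+4,dy=-9->D
Step 2: C = 21, D = 24, total pairs = 45.
Step 3: tau = (C - D)/(n(n-1)/2) = (21 - 24)/45 = -0.066667.
Step 4: Exact two-sided p-value (enumerate n! = 3628800 permutations of y under H0): p = 0.861801.
Step 5: alpha = 0.05. fail to reject H0.

tau_b = -0.0667 (C=21, D=24), p = 0.861801, fail to reject H0.


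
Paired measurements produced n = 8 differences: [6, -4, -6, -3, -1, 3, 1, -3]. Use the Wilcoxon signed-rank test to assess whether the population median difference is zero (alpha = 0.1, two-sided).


Step 1: Drop any zero differences (none here) and take |d_i|.
|d| = [6, 4, 6, 3, 1, 3, 1, 3]
Step 2: Midrank |d_i| (ties get averaged ranks).
ranks: |6|->7.5, |4|->6, |6|->7.5, |3|->4, |1|->1.5, |3|->4, |1|->1.5, |3|->4
Step 3: Attach original signs; sum ranks with positive sign and with negative sign.
W+ = 7.5 + 4 + 1.5 = 13
W- = 6 + 7.5 + 4 + 1.5 + 4 = 23
(Check: W+ + W- = 36 should equal n(n+1)/2 = 36.)
Step 4: Test statistic W = min(W+, W-) = 13.
Step 5: Ties in |d|, so use the tie-corrected normal approximation.
        E[W] = n(n+1)/4 = 8*9/4 = 18.
        Tie groups: |d|=1 (t=2), |d|=3 (t=3), |d|=6 (t=2); sum(t^3 - t) = 36.
        Var[W] = n(n+1)(2n+1)/24 - sum(t^3-t)/48 = 1224/24 - 36/48 = 50.25.
        z = (W - E[W]) / sqrt(Var[W]) = (13 - 18) / 7.0887 = -0.7053.
        Two-sided p = 2*Phi(z) = 0.480595.
Step 6: alpha = 0.1. fail to reject H0.

W+ = 13, W- = 23, W = min = 13, p = 0.480595, fail to reject H0.


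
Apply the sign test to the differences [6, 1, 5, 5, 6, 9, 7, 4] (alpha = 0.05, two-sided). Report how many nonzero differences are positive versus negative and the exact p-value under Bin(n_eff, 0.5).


Step 1: Discard zero differences. Original n = 8; n_eff = number of nonzero differences = 8.
Nonzero differences (with sign): +6, +1, +5, +5, +6, +9, +7, +4
Step 2: Count signs: positive = 8, negative = 0.
Step 3: Under H0: P(positive) = 0.5, so the number of positives S ~ Bin(8, 0.5).
Step 4: Two-sided exact p-value = sum of Bin(8,0.5) probabilities at or below the observed probability = 0.007812.
Step 5: alpha = 0.05. reject H0.

n_eff = 8, pos = 8, neg = 0, p = 0.007812, reject H0.


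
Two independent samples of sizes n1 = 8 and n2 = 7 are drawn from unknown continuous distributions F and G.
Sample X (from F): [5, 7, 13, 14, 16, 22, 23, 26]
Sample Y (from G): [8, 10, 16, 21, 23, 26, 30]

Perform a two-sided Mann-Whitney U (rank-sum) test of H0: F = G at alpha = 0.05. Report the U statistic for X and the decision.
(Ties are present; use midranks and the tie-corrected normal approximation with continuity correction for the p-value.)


Step 1: Combine and sort all 15 observations; assign midranks.
sorted (value, group): (5,X), (7,X), (8,Y), (10,Y), (13,X), (14,X), (16,X), (16,Y), (21,Y), (22,X), (23,X), (23,Y), (26,X), (26,Y), (30,Y)
ranks: 5->1, 7->2, 8->3, 10->4, 13->5, 14->6, 16->7.5, 16->7.5, 21->9, 22->10, 23->11.5, 23->11.5, 26->13.5, 26->13.5, 30->15
Step 2: Rank sum for X: R1 = 1 + 2 + 5 + 6 + 7.5 + 10 + 11.5 + 13.5 = 56.5.
Step 3: U_X = R1 - n1(n1+1)/2 = 56.5 - 8*9/2 = 56.5 - 36 = 20.5.
       U_Y = n1*n2 - U_X = 56 - 20.5 = 35.5.
Step 4: Ties are present, so use the tie-corrected normal approximation (with continuity correction) for the p-value.
Step 5: p-value = 0.416636; compare to alpha = 0.05. fail to reject H0.

U_X = 20.5, p = 0.416636, fail to reject H0 at alpha = 0.05.


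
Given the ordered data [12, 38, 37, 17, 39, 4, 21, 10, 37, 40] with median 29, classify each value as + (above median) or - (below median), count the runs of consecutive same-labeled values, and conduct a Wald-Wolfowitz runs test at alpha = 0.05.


Step 1: Compute median = 29; label A = above, B = below.
Labels in order: BAABABBBAA  (n_A = 5, n_B = 5)
Step 2: Count runs R = 6.
Step 3: Under H0 (random ordering), E[R] = 2*n_A*n_B/(n_A+n_B) + 1 = 2*5*5/10 + 1 = 6.0000.
        Var[R] = 2*n_A*n_B*(2*n_A*n_B - n_A - n_B) / ((n_A+n_B)^2 * (n_A+n_B-1)) = 2000/900 = 2.2222.
        SD[R] = 1.4907.
Step 4: R = E[R], so z = 0 with no continuity correction.
Step 5: Two-sided p-value via normal approximation = 2*(1 - Phi(|z|)) = 1.000000.
Step 6: alpha = 0.05. fail to reject H0.

R = 6, z = 0.0000, p = 1.000000, fail to reject H0.


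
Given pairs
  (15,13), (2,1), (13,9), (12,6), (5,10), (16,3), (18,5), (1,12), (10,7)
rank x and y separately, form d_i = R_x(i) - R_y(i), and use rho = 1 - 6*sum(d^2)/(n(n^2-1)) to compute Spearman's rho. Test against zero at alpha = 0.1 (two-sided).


Step 1: Rank x and y separately (midranks; no ties here).
rank(x): 15->7, 2->2, 13->6, 12->5, 5->3, 16->8, 18->9, 1->1, 10->4
rank(y): 13->9, 1->1, 9->6, 6->4, 10->7, 3->2, 5->3, 12->8, 7->5
Step 2: d_i = R_x(i) - R_y(i); compute d_i^2.
  (7-9)^2=4, (2-1)^2=1, (6-6)^2=0, (5-4)^2=1, (3-7)^2=16, (8-2)^2=36, (9-3)^2=36, (1-8)^2=49, (4-5)^2=1
sum(d^2) = 144.
Step 3: rho = 1 - 6*144 / (9*(9^2 - 1)) = 1 - 864/720 = -0.200000.
Step 4: Under H0, t = rho * sqrt((n-2)/(1-rho^2)) = -0.5401 ~ t(7).
Step 5: Two-sided p-value from the t-distribution with 7 df = 0.605901.
Step 6: alpha = 0.1. fail to reject H0.

rho = -0.2000, p = 0.605901, fail to reject H0 at alpha = 0.1.


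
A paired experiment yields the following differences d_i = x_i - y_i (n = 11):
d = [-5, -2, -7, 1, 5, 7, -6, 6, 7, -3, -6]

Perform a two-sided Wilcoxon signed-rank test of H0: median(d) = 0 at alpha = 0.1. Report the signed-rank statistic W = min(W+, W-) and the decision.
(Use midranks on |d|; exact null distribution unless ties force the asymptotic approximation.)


Step 1: Drop any zero differences (none here) and take |d_i|.
|d| = [5, 2, 7, 1, 5, 7, 6, 6, 7, 3, 6]
Step 2: Midrank |d_i| (ties get averaged ranks).
ranks: |5|->4.5, |2|->2, |7|->10, |1|->1, |5|->4.5, |7|->10, |6|->7, |6|->7, |7|->10, |3|->3, |6|->7
Step 3: Attach original signs; sum ranks with positive sign and with negative sign.
W+ = 1 + 4.5 + 10 + 7 + 10 = 32.5
W- = 4.5 + 2 + 10 + 7 + 3 + 7 = 33.5
(Check: W+ + W- = 66 should equal n(n+1)/2 = 66.)
Step 4: Test statistic W = min(W+, W-) = 32.5.
Step 5: Ties in |d|, so use the tie-corrected normal approximation.
        E[W] = n(n+1)/4 = 11*12/4 = 33.
        Tie groups: |d|=5 (t=2), |d|=6 (t=3), |d|=7 (t=3); sum(t^3 - t) = 54.
        Var[W] = n(n+1)(2n+1)/24 - sum(t^3-t)/48 = 3036/24 - 54/48 = 125.375.
        z = (W - E[W]) / sqrt(Var[W]) = (32.5 - 33) / 11.1971 = -0.0447.
        Two-sided p = 2*Phi(z) = 0.964383.
Step 6: alpha = 0.1. fail to reject H0.

W+ = 32.5, W- = 33.5, W = min = 32.5, p = 0.964383, fail to reject H0.


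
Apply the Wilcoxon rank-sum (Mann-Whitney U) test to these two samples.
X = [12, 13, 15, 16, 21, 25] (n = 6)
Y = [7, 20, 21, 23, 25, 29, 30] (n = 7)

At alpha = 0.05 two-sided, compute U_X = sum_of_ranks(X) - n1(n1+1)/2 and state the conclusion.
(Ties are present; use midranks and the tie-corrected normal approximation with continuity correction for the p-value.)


Step 1: Combine and sort all 13 observations; assign midranks.
sorted (value, group): (7,Y), (12,X), (13,X), (15,X), (16,X), (20,Y), (21,X), (21,Y), (23,Y), (25,X), (25,Y), (29,Y), (30,Y)
ranks: 7->1, 12->2, 13->3, 15->4, 16->5, 20->6, 21->7.5, 21->7.5, 23->9, 25->10.5, 25->10.5, 29->12, 30->13
Step 2: Rank sum for X: R1 = 2 + 3 + 4 + 5 + 7.5 + 10.5 = 32.
Step 3: U_X = R1 - n1(n1+1)/2 = 32 - 6*7/2 = 32 - 21 = 11.
       U_Y = n1*n2 - U_X = 42 - 11 = 31.
Step 4: Ties are present, so use the tie-corrected normal approximation (with continuity correction) for the p-value.
Step 5: p-value = 0.173549; compare to alpha = 0.05. fail to reject H0.

U_X = 11, p = 0.173549, fail to reject H0 at alpha = 0.05.


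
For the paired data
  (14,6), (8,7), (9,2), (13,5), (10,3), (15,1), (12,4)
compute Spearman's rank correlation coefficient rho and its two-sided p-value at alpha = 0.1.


Step 1: Rank x and y separately (midranks; no ties here).
rank(x): 14->6, 8->1, 9->2, 13->5, 10->3, 15->7, 12->4
rank(y): 6->6, 7->7, 2->2, 5->5, 3->3, 1->1, 4->4
Step 2: d_i = R_x(i) - R_y(i); compute d_i^2.
  (6-6)^2=0, (1-7)^2=36, (2-2)^2=0, (5-5)^2=0, (3-3)^2=0, (7-1)^2=36, (4-4)^2=0
sum(d^2) = 72.
Step 3: rho = 1 - 6*72 / (7*(7^2 - 1)) = 1 - 432/336 = -0.285714.
Step 4: Under H0, t = rho * sqrt((n-2)/(1-rho^2)) = -0.6667 ~ t(5).
Step 5: Two-sided p-value from the t-distribution with 5 df = 0.534509.
Step 6: alpha = 0.1. fail to reject H0.

rho = -0.2857, p = 0.534509, fail to reject H0 at alpha = 0.1.
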